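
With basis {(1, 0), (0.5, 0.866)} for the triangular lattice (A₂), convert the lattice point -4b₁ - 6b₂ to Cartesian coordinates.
(-7, -5.196)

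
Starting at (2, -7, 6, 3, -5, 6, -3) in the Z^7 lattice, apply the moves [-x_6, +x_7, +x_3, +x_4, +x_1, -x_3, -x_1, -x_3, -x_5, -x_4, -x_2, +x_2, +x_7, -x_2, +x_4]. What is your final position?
(2, -8, 5, 4, -6, 5, -1)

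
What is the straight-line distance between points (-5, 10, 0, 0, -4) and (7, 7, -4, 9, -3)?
15.843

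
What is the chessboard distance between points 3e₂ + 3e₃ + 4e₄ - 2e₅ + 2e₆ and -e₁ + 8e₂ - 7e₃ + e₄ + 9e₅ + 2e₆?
11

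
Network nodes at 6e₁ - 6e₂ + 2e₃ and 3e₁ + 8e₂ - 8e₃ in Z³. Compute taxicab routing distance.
27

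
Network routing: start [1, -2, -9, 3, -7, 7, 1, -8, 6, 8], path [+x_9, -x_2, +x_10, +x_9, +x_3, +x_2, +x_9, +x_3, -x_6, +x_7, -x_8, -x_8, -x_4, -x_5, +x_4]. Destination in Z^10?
(1, -2, -7, 3, -8, 6, 2, -10, 9, 9)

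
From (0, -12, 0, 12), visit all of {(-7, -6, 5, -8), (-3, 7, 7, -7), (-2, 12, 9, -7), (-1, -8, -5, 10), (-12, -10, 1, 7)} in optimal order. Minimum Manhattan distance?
90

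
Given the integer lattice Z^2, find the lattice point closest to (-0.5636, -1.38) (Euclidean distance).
(-1, -1)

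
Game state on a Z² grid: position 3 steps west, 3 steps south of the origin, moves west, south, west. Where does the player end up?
(-5, -4)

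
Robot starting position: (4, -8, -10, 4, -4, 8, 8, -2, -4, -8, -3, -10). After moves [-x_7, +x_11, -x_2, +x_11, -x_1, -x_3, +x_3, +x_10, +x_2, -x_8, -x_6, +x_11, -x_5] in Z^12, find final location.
(3, -8, -10, 4, -5, 7, 7, -3, -4, -7, 0, -10)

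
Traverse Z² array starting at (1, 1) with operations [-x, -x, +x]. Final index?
(0, 1)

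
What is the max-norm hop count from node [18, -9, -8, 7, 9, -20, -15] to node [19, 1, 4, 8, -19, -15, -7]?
28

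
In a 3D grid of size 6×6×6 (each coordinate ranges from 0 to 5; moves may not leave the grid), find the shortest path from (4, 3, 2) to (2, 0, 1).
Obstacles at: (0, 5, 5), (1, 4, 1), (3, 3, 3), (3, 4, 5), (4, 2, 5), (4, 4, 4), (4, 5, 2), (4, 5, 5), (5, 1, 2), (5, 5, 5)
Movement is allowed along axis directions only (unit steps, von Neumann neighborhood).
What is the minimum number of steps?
6
(one shortest path: (4, 3, 2) → (3, 3, 2) → (2, 3, 2) → (2, 2, 2) → (2, 1, 2) → (2, 0, 2) → (2, 0, 1))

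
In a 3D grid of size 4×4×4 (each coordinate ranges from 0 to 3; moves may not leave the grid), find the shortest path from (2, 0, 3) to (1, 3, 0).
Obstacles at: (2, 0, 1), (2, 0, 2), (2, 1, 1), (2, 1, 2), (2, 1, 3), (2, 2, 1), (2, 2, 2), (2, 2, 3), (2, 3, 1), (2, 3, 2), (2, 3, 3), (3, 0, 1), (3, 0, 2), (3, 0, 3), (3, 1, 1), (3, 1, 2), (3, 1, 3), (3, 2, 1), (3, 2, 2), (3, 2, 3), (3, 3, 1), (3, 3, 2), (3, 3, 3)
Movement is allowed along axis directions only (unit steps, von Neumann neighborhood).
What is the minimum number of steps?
7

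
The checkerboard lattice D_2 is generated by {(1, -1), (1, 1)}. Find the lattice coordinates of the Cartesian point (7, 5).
b₁ + 6b₂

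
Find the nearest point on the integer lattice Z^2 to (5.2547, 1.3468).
(5, 1)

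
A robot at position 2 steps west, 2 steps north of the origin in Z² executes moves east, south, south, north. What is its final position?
(-1, 1)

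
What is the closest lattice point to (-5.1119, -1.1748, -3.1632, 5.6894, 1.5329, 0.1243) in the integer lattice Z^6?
(-5, -1, -3, 6, 2, 0)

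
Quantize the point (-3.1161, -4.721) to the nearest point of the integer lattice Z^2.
(-3, -5)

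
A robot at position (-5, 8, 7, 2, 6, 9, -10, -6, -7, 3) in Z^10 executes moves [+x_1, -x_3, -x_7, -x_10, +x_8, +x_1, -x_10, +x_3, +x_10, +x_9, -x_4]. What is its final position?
(-3, 8, 7, 1, 6, 9, -11, -5, -6, 2)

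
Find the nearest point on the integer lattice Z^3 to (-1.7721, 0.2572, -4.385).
(-2, 0, -4)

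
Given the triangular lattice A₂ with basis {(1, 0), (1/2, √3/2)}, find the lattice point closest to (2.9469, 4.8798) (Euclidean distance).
(3, 5.196)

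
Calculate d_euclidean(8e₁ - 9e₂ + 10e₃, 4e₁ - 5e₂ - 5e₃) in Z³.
16.0312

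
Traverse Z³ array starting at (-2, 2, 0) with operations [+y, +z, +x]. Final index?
(-1, 3, 1)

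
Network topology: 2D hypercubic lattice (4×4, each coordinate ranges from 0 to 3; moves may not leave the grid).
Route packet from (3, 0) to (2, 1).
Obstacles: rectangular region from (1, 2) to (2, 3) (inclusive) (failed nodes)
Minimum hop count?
2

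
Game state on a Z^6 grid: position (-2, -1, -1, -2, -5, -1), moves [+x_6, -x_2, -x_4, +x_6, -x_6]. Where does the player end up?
(-2, -2, -1, -3, -5, 0)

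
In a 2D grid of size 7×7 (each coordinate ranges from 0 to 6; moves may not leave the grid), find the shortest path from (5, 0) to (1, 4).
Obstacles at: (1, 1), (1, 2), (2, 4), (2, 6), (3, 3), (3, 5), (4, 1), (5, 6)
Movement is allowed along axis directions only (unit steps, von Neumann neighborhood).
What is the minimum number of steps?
8
(one shortest path: (5, 0) → (4, 0) → (3, 0) → (2, 0) → (2, 1) → (2, 2) → (2, 3) → (1, 3) → (1, 4))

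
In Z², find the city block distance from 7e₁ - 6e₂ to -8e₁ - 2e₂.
19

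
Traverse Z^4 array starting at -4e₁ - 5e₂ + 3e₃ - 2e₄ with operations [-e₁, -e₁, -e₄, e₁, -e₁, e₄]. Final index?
(-6, -5, 3, -2)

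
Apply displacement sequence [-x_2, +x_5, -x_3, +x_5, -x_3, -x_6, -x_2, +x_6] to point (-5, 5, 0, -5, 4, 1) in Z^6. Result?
(-5, 3, -2, -5, 6, 1)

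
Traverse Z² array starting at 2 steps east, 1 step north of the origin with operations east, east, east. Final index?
(5, 1)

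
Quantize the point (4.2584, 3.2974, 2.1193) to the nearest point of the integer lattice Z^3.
(4, 3, 2)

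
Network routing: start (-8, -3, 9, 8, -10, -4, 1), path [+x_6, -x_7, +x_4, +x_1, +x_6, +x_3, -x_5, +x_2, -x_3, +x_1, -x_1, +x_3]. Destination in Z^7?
(-7, -2, 10, 9, -11, -2, 0)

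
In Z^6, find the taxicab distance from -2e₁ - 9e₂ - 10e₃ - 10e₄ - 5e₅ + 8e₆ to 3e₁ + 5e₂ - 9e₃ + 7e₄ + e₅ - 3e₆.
54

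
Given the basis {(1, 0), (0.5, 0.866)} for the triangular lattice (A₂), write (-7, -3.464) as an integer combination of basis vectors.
-5b₁ - 4b₂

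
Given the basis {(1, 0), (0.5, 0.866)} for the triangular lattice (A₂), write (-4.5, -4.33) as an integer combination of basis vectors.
-2b₁ - 5b₂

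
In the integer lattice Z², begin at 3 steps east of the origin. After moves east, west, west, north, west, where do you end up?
(1, 1)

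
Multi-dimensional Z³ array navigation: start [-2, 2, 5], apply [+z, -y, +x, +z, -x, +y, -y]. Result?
(-2, 1, 7)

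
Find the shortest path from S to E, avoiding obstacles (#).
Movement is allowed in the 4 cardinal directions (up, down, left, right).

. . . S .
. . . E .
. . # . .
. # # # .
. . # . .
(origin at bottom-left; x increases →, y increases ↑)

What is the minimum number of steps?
1
(one shortest path: (3, 4) → (3, 3))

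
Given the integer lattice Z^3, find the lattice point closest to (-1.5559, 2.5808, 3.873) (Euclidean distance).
(-2, 3, 4)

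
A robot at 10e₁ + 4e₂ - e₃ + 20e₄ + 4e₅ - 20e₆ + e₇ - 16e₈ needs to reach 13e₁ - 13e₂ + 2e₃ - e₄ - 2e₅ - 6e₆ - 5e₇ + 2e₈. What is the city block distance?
88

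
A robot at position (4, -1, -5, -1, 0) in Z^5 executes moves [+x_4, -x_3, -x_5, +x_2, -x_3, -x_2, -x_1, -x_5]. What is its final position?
(3, -1, -7, 0, -2)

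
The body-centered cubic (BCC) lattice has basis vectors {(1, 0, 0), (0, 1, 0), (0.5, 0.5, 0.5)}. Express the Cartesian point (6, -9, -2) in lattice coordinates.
8b₁ - 7b₂ - 4b₃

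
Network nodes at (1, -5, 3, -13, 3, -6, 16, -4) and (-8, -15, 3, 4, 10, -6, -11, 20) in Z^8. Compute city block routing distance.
94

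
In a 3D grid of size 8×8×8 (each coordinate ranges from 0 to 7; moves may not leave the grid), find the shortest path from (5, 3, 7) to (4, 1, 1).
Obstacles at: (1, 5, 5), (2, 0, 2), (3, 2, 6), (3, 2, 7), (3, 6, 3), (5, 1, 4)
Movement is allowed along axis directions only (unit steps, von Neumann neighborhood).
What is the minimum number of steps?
9
(one shortest path: (5, 3, 7) → (4, 3, 7) → (4, 2, 7) → (4, 1, 7) → (4, 1, 6) → (4, 1, 5) → (4, 1, 4) → (4, 1, 3) → (4, 1, 2) → (4, 1, 1))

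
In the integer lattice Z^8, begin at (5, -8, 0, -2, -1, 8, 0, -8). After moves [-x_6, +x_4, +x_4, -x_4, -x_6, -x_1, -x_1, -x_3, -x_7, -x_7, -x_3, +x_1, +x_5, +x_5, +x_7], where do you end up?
(4, -8, -2, -1, 1, 6, -1, -8)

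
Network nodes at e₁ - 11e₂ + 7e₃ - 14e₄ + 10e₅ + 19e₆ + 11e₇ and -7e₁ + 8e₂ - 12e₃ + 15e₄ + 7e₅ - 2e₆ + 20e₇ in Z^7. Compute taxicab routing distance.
108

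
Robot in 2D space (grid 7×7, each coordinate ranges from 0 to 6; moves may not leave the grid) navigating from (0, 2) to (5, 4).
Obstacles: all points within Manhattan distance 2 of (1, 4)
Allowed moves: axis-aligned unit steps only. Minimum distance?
9
(one shortest path: (0, 2) → (0, 1) → (1, 1) → (2, 1) → (3, 1) → (4, 1) → (5, 1) → (5, 2) → (5, 3) → (5, 4))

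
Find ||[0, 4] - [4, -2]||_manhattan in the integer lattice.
10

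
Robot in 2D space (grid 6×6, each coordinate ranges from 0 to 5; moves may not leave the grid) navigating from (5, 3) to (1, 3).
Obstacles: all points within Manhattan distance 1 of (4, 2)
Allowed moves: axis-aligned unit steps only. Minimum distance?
6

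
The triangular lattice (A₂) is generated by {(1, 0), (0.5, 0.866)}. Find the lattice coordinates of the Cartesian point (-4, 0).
-4b₁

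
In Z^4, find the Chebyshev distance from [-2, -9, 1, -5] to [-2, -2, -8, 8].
13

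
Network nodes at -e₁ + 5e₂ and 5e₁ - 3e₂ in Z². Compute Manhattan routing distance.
14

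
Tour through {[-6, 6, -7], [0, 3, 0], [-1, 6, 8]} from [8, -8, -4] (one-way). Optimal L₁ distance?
55
(one optimal route: (8, -8, -4) → (0, 3, 0) → (-1, 6, 8) → (-6, 6, -7))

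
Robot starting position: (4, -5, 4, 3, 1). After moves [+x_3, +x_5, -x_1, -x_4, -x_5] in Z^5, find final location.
(3, -5, 5, 2, 1)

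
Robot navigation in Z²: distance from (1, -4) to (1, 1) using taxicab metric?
5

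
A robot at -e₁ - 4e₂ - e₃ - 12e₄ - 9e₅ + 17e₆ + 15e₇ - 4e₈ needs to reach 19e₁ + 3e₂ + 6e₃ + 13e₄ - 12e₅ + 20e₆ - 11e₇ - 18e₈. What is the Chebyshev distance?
26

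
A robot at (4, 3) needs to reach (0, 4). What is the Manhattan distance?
5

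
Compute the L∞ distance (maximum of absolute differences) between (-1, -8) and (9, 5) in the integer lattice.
13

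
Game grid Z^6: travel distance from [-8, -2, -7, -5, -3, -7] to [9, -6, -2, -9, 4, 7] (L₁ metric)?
51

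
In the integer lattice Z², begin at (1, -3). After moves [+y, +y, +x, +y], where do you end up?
(2, 0)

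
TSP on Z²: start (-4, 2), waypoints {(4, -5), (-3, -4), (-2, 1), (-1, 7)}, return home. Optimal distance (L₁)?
42
(one optimal route: (-4, 2) → (-3, -4) → (4, -5) → (-2, 1) → (-1, 7) → (-4, 2))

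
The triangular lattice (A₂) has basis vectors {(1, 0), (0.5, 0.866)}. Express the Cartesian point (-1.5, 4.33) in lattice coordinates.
-4b₁ + 5b₂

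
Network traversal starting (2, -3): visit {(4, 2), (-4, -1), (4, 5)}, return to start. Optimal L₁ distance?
32
(one optimal route: (2, -3) → (4, 2) → (4, 5) → (-4, -1) → (2, -3))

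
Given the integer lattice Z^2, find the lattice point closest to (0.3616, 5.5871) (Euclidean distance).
(0, 6)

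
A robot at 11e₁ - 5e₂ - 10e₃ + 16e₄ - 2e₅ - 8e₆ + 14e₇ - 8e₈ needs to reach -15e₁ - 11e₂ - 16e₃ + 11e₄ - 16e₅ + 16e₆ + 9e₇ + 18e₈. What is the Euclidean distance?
47.392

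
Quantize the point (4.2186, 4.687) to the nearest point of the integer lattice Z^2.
(4, 5)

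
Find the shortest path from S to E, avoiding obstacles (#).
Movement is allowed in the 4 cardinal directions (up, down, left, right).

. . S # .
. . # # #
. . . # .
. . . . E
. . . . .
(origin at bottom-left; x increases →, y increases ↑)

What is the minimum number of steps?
7
(one shortest path: (2, 4) → (1, 4) → (1, 3) → (1, 2) → (2, 2) → (2, 1) → (3, 1) → (4, 1))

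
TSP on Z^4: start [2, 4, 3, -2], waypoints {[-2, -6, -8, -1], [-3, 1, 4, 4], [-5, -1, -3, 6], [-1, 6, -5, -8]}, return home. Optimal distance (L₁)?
90
(one optimal route: (2, 4, 3, -2) → (-3, 1, 4, 4) → (-5, -1, -3, 6) → (-2, -6, -8, -1) → (-1, 6, -5, -8) → (2, 4, 3, -2))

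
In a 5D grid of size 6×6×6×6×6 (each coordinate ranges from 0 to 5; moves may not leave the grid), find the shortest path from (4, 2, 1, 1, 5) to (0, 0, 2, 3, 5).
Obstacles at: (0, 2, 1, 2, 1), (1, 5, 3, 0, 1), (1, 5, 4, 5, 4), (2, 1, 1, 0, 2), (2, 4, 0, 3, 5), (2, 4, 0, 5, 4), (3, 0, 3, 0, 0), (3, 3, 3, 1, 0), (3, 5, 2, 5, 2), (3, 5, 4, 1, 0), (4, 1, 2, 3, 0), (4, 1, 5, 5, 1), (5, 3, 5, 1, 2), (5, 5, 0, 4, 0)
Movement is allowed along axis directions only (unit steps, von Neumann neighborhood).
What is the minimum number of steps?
9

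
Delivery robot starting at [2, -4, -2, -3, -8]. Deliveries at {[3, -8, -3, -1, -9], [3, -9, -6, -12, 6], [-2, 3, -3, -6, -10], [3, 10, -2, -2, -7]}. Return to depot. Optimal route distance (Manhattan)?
118
(one optimal route: (2, -4, -2, -3, -8) → (3, -8, -3, -1, -9) → (3, -9, -6, -12, 6) → (-2, 3, -3, -6, -10) → (3, 10, -2, -2, -7) → (2, -4, -2, -3, -8))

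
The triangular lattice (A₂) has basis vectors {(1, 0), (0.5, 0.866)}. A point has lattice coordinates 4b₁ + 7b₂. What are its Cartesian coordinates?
(7.5, 6.062)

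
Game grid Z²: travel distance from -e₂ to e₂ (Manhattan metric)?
2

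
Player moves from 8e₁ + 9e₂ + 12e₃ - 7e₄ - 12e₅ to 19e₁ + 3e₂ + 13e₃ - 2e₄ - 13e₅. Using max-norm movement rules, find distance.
11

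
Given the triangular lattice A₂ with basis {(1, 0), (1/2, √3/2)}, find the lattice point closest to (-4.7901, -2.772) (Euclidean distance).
(-4.5, -2.598)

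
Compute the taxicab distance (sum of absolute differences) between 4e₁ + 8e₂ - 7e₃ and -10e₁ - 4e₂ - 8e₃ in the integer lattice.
27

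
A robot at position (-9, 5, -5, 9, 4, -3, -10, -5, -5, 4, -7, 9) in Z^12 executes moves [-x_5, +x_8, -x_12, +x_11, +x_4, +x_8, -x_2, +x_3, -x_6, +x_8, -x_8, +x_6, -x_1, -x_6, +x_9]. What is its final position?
(-10, 4, -4, 10, 3, -4, -10, -3, -4, 4, -6, 8)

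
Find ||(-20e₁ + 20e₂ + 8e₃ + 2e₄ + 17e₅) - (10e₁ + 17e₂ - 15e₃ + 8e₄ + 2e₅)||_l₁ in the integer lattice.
77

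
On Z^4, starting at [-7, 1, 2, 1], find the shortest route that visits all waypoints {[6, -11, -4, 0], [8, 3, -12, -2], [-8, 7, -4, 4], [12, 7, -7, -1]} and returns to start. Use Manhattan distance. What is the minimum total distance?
116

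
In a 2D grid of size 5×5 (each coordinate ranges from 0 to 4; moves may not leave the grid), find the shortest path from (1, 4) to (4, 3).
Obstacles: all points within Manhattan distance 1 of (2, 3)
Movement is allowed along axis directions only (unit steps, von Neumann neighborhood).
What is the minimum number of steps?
10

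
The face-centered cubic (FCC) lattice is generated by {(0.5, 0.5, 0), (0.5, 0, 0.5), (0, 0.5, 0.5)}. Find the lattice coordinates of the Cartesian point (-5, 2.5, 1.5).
-4b₁ - 6b₂ + 9b₃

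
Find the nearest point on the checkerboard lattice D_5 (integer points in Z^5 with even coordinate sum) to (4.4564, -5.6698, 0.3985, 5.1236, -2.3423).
(5, -6, 0, 5, -2)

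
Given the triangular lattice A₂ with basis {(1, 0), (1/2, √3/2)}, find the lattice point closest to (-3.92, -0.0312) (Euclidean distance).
(-4, 0)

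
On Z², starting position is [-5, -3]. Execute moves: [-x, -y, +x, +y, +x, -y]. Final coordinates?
(-4, -4)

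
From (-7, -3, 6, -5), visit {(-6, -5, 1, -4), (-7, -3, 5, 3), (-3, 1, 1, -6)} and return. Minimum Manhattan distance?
48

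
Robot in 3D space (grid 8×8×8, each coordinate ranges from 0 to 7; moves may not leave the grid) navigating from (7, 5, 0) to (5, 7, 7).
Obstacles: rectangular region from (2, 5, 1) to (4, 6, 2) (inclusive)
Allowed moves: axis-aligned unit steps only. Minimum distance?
11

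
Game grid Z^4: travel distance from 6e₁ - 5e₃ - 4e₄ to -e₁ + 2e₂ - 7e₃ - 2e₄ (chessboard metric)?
7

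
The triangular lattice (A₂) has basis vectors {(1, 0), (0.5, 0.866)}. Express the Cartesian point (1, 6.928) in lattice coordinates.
-3b₁ + 8b₂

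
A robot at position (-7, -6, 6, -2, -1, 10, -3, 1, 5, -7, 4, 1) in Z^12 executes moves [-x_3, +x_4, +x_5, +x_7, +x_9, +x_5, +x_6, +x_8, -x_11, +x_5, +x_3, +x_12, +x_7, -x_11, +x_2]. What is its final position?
(-7, -5, 6, -1, 2, 11, -1, 2, 6, -7, 2, 2)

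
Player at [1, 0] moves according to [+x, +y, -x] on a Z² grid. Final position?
(1, 1)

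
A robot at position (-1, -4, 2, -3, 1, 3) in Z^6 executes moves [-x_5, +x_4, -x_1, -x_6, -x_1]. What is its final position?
(-3, -4, 2, -2, 0, 2)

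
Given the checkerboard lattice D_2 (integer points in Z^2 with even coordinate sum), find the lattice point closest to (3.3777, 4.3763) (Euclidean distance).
(4, 4)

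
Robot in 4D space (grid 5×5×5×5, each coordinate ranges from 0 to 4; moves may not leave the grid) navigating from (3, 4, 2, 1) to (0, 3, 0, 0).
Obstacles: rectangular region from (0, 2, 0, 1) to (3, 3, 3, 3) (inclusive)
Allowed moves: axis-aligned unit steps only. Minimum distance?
7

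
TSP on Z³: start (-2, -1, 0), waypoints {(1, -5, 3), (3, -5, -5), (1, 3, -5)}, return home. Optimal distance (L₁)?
42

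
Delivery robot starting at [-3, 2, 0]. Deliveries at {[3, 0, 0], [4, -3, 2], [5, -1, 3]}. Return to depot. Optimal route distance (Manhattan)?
32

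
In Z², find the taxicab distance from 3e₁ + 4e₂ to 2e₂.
5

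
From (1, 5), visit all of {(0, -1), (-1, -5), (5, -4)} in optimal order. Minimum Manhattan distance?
19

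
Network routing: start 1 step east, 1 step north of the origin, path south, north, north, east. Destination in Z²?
(2, 2)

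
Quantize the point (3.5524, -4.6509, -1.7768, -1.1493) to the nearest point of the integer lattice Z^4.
(4, -5, -2, -1)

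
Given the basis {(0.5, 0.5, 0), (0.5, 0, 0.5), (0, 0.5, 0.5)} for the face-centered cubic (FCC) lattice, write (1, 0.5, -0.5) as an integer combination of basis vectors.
2b₁ - b₃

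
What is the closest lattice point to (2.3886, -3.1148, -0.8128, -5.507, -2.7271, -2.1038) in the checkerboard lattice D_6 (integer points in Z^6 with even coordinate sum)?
(2, -3, -1, -5, -3, -2)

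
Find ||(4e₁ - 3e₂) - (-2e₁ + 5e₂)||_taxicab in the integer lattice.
14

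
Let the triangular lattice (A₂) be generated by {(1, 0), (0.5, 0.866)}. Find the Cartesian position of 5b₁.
(5, 0)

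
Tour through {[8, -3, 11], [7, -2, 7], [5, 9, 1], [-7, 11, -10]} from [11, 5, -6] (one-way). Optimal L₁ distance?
78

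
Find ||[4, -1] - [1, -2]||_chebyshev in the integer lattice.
3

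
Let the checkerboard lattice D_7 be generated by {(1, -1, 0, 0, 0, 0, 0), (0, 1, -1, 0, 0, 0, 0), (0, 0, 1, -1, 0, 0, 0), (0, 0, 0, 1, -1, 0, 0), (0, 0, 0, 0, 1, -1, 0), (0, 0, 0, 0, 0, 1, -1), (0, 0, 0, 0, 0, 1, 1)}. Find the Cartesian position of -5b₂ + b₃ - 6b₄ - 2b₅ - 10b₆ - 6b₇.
(0, -5, 6, -7, 4, -14, 4)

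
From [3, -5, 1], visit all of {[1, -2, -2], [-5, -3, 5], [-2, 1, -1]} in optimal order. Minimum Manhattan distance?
28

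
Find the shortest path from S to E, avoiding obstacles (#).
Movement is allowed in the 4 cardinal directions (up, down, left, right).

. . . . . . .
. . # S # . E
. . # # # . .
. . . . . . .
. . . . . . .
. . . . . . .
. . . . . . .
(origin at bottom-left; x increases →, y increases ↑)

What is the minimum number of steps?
5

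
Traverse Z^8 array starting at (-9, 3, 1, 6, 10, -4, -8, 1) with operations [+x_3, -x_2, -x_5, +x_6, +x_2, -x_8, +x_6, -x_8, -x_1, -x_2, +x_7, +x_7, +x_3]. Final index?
(-10, 2, 3, 6, 9, -2, -6, -1)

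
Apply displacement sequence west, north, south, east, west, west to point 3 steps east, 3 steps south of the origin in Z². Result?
(1, -3)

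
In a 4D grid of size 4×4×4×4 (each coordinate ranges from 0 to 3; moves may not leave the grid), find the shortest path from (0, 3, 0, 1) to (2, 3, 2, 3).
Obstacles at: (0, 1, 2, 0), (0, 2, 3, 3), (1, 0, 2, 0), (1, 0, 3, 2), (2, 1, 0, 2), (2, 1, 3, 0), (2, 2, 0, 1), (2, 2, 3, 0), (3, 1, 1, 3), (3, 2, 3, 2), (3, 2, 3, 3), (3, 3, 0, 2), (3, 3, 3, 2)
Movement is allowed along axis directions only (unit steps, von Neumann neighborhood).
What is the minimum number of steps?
6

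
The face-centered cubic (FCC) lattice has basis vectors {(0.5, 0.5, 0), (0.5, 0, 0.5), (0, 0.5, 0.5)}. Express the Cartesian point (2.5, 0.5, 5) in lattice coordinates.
-2b₁ + 7b₂ + 3b₃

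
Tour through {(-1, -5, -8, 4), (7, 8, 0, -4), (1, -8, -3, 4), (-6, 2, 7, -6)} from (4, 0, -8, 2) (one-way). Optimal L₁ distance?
83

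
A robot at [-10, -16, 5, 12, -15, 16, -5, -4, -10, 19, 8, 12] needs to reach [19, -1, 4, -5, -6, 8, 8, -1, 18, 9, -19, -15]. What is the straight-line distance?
63.4114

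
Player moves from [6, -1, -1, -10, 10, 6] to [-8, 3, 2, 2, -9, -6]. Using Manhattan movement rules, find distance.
64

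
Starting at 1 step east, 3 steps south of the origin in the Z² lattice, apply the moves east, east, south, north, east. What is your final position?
(4, -3)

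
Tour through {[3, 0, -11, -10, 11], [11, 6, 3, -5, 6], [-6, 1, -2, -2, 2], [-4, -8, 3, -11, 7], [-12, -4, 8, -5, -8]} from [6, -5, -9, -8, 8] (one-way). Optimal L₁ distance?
153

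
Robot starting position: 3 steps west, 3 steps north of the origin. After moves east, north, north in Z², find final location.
(-2, 5)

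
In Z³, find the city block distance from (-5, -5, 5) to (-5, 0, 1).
9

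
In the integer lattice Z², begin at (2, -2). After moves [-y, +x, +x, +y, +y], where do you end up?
(4, -1)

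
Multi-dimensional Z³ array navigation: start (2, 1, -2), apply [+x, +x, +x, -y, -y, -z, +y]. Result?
(5, 0, -3)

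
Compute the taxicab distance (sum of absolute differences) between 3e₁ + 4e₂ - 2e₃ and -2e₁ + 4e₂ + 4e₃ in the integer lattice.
11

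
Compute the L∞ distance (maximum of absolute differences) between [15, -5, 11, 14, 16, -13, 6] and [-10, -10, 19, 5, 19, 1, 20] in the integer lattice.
25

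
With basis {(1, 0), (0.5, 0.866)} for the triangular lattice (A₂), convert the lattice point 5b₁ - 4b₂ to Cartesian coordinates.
(3, -3.464)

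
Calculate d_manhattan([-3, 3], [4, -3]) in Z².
13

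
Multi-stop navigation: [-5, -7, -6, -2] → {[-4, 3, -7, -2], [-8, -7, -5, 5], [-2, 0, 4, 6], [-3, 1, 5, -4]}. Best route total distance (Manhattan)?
64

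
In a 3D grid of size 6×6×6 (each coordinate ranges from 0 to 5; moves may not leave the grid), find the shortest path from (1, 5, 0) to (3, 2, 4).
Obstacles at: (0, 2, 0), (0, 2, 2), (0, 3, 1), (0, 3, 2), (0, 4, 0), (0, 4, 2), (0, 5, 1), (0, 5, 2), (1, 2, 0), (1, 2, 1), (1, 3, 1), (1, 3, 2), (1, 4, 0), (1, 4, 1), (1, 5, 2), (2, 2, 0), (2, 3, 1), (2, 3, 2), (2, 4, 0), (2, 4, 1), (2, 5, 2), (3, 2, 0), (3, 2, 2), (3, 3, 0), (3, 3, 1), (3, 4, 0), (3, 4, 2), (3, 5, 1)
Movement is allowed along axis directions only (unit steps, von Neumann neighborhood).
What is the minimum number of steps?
11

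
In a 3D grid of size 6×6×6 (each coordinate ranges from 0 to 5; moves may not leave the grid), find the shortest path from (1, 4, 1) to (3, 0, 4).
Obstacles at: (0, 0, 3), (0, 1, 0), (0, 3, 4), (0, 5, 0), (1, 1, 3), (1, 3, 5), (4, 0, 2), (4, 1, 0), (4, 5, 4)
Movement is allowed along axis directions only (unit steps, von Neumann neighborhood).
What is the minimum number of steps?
9
(one shortest path: (1, 4, 1) → (2, 4, 1) → (3, 4, 1) → (3, 3, 1) → (3, 2, 1) → (3, 1, 1) → (3, 0, 1) → (3, 0, 2) → (3, 0, 3) → (3, 0, 4))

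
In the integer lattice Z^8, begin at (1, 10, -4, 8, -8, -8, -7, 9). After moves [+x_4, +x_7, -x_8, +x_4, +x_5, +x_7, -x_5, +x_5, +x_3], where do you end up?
(1, 10, -3, 10, -7, -8, -5, 8)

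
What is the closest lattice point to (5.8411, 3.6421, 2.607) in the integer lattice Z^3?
(6, 4, 3)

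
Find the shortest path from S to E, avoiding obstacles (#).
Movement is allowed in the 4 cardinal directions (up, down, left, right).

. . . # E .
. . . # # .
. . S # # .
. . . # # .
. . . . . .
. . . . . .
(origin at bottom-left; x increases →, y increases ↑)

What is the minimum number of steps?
10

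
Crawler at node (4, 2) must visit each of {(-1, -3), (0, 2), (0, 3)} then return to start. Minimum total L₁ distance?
22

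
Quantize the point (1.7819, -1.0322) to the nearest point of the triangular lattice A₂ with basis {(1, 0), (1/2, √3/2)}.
(1.5, -0.866)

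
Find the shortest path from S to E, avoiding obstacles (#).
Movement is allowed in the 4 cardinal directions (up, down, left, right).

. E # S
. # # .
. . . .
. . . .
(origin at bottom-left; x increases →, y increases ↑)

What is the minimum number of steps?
8
(one shortest path: (3, 3) → (3, 2) → (3, 1) → (2, 1) → (1, 1) → (0, 1) → (0, 2) → (0, 3) → (1, 3))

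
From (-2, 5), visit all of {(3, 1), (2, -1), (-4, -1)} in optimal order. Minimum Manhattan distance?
17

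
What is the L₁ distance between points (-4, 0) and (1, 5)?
10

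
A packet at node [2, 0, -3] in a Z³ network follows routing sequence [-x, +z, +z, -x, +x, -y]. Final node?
(1, -1, -1)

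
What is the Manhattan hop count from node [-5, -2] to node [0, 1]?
8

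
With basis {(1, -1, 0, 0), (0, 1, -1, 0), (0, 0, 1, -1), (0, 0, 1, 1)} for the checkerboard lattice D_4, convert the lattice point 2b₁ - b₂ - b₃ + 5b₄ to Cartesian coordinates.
(2, -3, 5, 6)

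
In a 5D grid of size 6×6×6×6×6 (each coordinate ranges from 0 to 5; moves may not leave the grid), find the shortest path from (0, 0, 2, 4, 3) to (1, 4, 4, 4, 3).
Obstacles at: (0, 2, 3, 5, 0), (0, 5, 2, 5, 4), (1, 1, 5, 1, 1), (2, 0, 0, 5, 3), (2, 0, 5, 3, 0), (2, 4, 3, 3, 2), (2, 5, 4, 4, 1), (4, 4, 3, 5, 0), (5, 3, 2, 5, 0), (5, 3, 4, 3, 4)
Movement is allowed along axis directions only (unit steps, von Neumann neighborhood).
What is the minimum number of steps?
7
(one shortest path: (0, 0, 2, 4, 3) → (1, 0, 2, 4, 3) → (1, 1, 2, 4, 3) → (1, 2, 2, 4, 3) → (1, 3, 2, 4, 3) → (1, 4, 2, 4, 3) → (1, 4, 3, 4, 3) → (1, 4, 4, 4, 3))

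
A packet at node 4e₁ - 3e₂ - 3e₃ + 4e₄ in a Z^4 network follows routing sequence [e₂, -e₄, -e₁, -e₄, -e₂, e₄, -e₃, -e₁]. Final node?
(2, -3, -4, 3)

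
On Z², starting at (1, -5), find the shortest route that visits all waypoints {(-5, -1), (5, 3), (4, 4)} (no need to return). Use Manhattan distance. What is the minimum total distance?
26
(one optimal route: (1, -5) → (-5, -1) → (5, 3) → (4, 4))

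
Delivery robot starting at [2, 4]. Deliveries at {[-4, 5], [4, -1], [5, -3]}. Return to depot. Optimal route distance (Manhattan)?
34
(one optimal route: (2, 4) → (-4, 5) → (4, -1) → (5, -3) → (2, 4))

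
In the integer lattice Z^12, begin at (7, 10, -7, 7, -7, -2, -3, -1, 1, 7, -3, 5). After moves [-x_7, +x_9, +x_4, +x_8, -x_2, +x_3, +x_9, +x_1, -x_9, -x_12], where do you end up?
(8, 9, -6, 8, -7, -2, -4, 0, 2, 7, -3, 4)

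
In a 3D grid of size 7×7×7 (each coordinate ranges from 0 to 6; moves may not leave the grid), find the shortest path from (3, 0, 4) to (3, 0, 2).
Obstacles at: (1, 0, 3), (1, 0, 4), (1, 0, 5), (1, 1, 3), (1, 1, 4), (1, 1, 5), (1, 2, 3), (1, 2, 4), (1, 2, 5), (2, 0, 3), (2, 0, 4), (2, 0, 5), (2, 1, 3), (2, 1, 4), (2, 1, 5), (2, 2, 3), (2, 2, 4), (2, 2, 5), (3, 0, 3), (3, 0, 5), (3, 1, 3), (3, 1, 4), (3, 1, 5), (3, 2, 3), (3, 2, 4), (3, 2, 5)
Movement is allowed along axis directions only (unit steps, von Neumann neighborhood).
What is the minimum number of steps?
4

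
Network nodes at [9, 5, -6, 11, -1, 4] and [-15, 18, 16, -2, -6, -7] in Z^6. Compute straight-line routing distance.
39.2938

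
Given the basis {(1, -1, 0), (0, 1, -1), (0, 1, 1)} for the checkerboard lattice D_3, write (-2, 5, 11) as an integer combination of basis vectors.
-2b₁ - 4b₂ + 7b₃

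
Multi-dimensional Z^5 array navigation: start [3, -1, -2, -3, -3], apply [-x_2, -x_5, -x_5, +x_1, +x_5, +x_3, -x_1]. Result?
(3, -2, -1, -3, -4)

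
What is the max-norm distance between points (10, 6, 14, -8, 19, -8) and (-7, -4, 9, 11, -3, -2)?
22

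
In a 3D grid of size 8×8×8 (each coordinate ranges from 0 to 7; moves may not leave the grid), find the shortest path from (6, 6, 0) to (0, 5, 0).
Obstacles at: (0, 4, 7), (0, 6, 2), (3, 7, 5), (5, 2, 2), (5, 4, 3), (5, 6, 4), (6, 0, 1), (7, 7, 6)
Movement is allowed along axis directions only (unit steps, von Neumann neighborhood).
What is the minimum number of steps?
7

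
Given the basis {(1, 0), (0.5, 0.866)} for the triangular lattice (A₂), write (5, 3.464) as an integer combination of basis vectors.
3b₁ + 4b₂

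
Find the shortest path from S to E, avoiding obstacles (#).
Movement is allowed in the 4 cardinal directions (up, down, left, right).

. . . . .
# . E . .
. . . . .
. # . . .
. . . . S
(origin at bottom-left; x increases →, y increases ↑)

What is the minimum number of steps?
5
(one shortest path: (4, 0) → (3, 0) → (2, 0) → (2, 1) → (2, 2) → (2, 3))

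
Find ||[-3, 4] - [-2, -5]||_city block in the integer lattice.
10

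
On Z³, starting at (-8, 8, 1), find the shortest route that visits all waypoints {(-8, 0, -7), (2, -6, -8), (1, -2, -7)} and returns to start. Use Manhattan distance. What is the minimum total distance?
66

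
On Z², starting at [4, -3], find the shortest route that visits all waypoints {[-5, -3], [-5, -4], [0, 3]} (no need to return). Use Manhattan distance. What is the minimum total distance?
22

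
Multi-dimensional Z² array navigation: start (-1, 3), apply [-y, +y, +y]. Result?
(-1, 4)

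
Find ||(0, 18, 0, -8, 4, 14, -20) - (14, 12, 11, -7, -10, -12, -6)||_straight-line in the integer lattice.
37.7094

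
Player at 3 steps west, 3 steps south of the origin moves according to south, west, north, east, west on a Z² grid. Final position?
(-4, -3)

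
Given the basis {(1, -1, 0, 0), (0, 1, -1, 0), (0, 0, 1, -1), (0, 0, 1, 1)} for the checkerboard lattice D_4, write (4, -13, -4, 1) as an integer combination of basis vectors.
4b₁ - 9b₂ - 7b₃ - 6b₄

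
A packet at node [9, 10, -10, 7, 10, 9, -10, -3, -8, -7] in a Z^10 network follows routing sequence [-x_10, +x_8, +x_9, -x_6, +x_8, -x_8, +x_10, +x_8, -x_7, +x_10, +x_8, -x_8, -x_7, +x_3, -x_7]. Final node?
(9, 10, -9, 7, 10, 8, -13, -1, -7, -6)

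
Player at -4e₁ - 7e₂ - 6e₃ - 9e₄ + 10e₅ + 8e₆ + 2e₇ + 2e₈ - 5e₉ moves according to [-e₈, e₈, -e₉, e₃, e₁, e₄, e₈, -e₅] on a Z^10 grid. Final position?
(-3, -7, -5, -8, 9, 8, 2, 3, -6, 0)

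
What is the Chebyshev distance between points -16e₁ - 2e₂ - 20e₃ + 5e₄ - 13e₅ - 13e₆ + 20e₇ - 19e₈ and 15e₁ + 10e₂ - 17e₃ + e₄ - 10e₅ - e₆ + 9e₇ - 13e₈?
31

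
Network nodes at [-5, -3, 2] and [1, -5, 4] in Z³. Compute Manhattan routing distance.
10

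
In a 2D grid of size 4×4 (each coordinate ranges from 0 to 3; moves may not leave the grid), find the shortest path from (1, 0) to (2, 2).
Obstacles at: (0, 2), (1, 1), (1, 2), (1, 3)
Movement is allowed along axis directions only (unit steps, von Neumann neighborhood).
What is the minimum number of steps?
3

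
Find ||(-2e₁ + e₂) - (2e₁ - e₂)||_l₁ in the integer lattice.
6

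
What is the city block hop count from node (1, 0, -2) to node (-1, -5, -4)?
9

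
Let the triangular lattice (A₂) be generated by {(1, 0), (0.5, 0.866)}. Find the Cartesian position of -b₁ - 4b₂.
(-3, -3.464)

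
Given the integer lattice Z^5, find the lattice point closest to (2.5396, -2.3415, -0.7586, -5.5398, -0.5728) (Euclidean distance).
(3, -2, -1, -6, -1)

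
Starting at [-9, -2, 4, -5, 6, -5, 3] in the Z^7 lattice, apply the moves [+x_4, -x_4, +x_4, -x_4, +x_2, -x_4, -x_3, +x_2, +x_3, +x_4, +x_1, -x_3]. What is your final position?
(-8, 0, 3, -5, 6, -5, 3)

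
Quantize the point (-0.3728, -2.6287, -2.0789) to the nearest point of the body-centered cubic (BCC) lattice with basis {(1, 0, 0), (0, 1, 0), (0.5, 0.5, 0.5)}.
(-0.5, -2.5, -2.5)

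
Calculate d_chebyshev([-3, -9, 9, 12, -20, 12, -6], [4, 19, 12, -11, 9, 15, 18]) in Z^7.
29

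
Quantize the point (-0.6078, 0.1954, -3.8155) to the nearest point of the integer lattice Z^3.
(-1, 0, -4)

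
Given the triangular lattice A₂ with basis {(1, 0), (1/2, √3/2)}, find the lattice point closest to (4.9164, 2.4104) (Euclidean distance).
(4.5, 2.598)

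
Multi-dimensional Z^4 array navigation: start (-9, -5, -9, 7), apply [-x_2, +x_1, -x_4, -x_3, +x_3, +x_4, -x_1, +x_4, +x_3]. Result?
(-9, -6, -8, 8)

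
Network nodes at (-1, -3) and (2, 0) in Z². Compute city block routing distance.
6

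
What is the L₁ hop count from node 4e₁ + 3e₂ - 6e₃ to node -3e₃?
10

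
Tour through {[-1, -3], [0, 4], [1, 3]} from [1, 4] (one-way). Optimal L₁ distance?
11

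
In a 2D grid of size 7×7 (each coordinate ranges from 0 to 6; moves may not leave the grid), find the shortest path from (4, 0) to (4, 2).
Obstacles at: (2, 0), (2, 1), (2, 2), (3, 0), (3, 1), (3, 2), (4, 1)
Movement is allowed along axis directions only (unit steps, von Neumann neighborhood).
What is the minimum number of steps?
4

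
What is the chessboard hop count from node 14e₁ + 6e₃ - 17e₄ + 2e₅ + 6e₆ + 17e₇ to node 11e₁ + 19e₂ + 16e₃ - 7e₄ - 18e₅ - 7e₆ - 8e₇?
25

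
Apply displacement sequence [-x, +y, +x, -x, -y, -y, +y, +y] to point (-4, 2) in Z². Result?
(-5, 3)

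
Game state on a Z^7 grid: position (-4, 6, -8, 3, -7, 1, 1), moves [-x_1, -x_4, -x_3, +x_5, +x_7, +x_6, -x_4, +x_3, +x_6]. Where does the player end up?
(-5, 6, -8, 1, -6, 3, 2)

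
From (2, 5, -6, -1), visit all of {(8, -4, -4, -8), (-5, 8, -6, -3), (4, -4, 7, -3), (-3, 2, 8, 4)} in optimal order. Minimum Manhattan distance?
82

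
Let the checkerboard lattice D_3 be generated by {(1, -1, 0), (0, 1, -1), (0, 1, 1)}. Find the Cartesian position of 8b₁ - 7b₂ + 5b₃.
(8, -10, 12)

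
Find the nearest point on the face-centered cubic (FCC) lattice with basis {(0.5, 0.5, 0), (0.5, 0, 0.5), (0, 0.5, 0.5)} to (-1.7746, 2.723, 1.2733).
(-2, 2.5, 1.5)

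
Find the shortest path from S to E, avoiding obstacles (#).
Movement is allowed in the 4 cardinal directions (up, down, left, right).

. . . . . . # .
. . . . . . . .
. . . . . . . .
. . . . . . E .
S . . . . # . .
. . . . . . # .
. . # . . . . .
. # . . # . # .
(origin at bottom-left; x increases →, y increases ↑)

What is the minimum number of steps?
7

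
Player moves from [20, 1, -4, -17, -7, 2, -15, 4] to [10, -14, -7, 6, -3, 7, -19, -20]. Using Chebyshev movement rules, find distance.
24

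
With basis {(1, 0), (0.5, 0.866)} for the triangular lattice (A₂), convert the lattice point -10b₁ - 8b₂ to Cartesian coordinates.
(-14, -6.928)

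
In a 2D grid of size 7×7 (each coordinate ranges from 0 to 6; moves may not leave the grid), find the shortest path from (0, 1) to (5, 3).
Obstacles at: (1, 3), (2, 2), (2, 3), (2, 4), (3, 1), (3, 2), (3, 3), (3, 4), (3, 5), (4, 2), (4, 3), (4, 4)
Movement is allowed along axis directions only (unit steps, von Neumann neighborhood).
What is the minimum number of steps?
9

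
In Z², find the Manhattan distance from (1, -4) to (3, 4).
10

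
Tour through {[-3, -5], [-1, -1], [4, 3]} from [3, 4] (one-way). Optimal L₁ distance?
17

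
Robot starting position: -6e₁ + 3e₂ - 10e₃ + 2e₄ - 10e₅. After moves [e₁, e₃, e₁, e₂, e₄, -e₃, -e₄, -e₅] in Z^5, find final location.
(-4, 4, -10, 2, -11)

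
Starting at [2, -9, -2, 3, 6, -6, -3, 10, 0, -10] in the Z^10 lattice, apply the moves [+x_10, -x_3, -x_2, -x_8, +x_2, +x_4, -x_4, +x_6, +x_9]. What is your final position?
(2, -9, -3, 3, 6, -5, -3, 9, 1, -9)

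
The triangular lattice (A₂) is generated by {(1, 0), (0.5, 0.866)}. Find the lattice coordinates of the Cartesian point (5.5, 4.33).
3b₁ + 5b₂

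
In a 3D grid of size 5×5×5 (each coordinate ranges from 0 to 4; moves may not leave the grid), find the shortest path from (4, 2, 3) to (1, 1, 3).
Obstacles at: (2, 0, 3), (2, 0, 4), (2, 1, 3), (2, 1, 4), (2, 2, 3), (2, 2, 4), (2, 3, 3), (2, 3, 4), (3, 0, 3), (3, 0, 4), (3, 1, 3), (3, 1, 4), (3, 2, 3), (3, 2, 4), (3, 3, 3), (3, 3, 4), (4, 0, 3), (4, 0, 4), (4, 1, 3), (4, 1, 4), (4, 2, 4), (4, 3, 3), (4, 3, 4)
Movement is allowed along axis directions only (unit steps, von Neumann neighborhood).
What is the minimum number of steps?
6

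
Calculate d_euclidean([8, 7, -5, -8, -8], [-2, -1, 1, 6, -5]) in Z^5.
20.1246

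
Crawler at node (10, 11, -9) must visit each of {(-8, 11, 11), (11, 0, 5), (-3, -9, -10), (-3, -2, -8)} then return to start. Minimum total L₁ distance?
142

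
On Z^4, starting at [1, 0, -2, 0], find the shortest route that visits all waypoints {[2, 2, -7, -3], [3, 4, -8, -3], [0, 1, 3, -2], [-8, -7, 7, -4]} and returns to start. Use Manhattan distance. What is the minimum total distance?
84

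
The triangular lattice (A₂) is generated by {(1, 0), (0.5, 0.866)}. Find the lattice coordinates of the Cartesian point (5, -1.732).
6b₁ - 2b₂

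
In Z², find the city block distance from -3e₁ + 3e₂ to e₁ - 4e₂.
11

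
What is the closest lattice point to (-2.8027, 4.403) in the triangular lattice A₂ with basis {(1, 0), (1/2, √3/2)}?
(-2.5, 4.33)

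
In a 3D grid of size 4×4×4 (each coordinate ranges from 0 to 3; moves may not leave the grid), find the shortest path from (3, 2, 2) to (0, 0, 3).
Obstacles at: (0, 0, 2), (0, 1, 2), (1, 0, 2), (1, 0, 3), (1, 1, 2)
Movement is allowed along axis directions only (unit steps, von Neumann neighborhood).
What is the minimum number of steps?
6
(one shortest path: (3, 2, 2) → (2, 2, 2) → (1, 2, 2) → (0, 2, 2) → (0, 2, 3) → (0, 1, 3) → (0, 0, 3))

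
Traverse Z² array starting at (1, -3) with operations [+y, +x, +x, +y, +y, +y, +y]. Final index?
(3, 2)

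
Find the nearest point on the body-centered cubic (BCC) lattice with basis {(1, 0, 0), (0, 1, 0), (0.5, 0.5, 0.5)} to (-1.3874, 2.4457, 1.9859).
(-1.5, 2.5, 1.5)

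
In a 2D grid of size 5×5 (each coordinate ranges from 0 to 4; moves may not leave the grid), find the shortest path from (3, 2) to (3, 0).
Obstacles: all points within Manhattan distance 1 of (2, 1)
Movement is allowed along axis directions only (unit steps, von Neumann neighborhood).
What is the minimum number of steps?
4
(one shortest path: (3, 2) → (4, 2) → (4, 1) → (4, 0) → (3, 0))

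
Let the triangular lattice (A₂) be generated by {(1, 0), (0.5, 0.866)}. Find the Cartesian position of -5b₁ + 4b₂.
(-3, 3.464)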